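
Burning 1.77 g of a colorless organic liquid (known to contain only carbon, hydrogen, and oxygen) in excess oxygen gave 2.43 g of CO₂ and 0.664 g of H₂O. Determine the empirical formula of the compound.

C6H8O7

mol C = 2.43 g CO₂ ÷ 44.009 g/mol = 0.05522 mol
mol H = 2 × 0.664 g H₂O ÷ 18.015 g/mol = 0.07372 mol
mass O = 1.77 − (0.6632 + 0.07431) = 1.032 g → mol O = 1.032 ÷ 15.999 = 0.06453 mol
Divide by the smallest (0.05522 mol): C 1.000, H 1.335, O 1.169
Multiplying each by 6 gives whole numbers: C 6.00, H 8.01, O 7.01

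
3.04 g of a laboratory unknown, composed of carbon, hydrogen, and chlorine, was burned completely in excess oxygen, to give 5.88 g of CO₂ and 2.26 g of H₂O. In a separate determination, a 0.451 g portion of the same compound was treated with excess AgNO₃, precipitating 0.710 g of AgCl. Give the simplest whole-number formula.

mol C = 5.88 g CO₂ ÷ 44.009 g/mol = 0.1336 mol
mol H = 2 × 2.26 g H₂O ÷ 18.015 g/mol = 0.2509 mol
From the AgCl data: mol Cl per gram of compound = (0.710 ÷ 143.318) ÷ 0.451 = 0.01098 mol/g, so in the 3.04 g combustion sample mol Cl = 0.03339 mol
Divide by the smallest (0.03339 mol): C 4.001, H 7.514, Cl 1.000
Multiplying each by 2 gives whole numbers: C 8.00, H 15.03, Cl 2.00

C8H15Cl2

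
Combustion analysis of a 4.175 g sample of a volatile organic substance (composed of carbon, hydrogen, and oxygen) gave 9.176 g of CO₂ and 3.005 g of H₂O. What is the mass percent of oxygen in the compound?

31.96%

mol C = 9.176 g CO₂ ÷ 44.009 g/mol = 0.20850 mol
mol H = 2 × 3.005 g H₂O ÷ 18.015 g/mol = 0.33361 mol
mass O = 4.175 − (2.5043 + 0.33628) = 1.3344 g → mol O = 1.3344 ÷ 15.999 = 0.083405 mol
mass % O = 1.3344 g ÷ 4.175 g × 100%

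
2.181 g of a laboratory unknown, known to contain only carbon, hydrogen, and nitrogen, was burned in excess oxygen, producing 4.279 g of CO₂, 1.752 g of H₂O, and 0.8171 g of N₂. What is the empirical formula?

C5H10N3

mol C = 4.279 g CO₂ ÷ 44.009 g/mol = 0.097230 mol
mol H = 2 × 1.752 g H₂O ÷ 18.015 g/mol = 0.19450 mol
mol N = 2 × 0.8171 g N₂ ÷ 28.014 g/mol = 0.058335 mol
Divide by the smallest (0.058335 mol): C 1.667, H 3.334, N 1.000
Multiplying each by 3 gives whole numbers: C 5.00, H 10.00, N 3.00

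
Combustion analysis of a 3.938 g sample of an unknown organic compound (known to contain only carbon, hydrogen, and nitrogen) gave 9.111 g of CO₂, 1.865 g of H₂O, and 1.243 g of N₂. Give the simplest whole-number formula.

C7H7N3

mol C = 9.111 g CO₂ ÷ 44.009 g/mol = 0.20703 mol
mol H = 2 × 1.865 g H₂O ÷ 18.015 g/mol = 0.20705 mol
mol N = 2 × 1.243 g N₂ ÷ 28.014 g/mol = 0.088741 mol
Divide by the smallest (0.088741 mol): C 2.333, H 2.333, N 1.000
Multiplying each by 3 gives whole numbers: C 7.00, H 7.00, N 3.00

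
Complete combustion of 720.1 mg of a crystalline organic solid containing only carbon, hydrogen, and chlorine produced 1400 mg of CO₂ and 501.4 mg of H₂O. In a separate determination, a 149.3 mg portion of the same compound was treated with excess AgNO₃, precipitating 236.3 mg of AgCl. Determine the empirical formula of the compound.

mol C = 1.400 g CO₂ ÷ 44.009 g/mol = 0.031812 mol
mol H = 2 × 0.5014 g H₂O ÷ 18.015 g/mol = 0.055665 mol
From the AgCl data: mol Cl per gram of compound = (0.2363 ÷ 143.318) ÷ 0.1493 = 0.011043 mol/g, so in the 0.7201 g combustion sample mol Cl = 0.0079524 mol
Divide by the smallest (0.0079524 mol): C 4.000, H 7.000, Cl 1.000

C4H7Cl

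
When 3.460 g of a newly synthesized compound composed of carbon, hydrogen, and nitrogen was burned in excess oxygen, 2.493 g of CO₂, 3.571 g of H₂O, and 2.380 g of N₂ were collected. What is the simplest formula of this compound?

CH7N3

mol C = 2.493 g CO₂ ÷ 44.009 g/mol = 0.056648 mol
mol H = 2 × 3.571 g H₂O ÷ 18.015 g/mol = 0.39645 mol
mol N = 2 × 2.380 g N₂ ÷ 28.014 g/mol = 0.16992 mol
Divide by the smallest (0.056648 mol): C 1.000, H 6.998, N 3.000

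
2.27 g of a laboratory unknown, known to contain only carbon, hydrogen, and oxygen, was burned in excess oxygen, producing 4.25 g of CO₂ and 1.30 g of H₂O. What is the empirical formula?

mol C = 4.25 g CO₂ ÷ 44.009 g/mol = 0.09657 mol
mol H = 2 × 1.30 g H₂O ÷ 18.015 g/mol = 0.1443 mol
mass O = 2.27 − (1.160 + 0.1455) = 0.9646 g → mol O = 0.9646 ÷ 15.999 = 0.06029 mol
Divide by the smallest (0.06029 mol): C 1.602, H 2.394, O 1.000
Multiplying each by 5 gives whole numbers: C 8.01, H 11.97, O 5.00

C8H12O5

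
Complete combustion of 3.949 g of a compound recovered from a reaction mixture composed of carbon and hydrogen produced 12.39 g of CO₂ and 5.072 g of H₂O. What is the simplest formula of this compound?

mol C = 12.39 g CO₂ ÷ 44.009 g/mol = 0.28153 mol
mol H = 2 × 5.072 g H₂O ÷ 18.015 g/mol = 0.56309 mol
Divide by the smallest (0.28153 mol): C 1.000, H 2.000

CH2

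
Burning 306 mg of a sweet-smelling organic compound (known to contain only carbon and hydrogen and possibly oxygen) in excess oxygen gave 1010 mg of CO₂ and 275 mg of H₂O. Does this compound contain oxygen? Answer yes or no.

mol C = 1.01 g CO₂ ÷ 44.009 g/mol = 0.02295 mol
mol H = 2 × 0.275 g H₂O ÷ 18.015 g/mol = 0.03053 mol
C and H together account for 0.3064 g — essentially the entire 0.306 g sample — so the compound contains no oxygen.

no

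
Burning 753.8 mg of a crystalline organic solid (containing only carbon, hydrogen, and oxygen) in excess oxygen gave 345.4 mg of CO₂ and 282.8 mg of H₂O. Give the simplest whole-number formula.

mol C = 0.3454 g CO₂ ÷ 44.009 g/mol = 0.0078484 mol
mol H = 2 × 0.2828 g H₂O ÷ 18.015 g/mol = 0.031396 mol
mass O = 0.7538 − (0.094267 + 0.031647) = 0.62789 g → mol O = 0.62789 ÷ 15.999 = 0.039245 mol
Divide by the smallest (0.0078484 mol): C 1.000, H 4.000, O 5.000

CH4O5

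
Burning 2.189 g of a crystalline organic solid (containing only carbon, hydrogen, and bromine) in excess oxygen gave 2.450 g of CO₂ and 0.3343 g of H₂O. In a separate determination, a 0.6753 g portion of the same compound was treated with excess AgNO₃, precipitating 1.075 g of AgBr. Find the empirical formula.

C3H2Br

mol C = 2.450 g CO₂ ÷ 44.009 g/mol = 0.055670 mol
mol H = 2 × 0.3343 g H₂O ÷ 18.015 g/mol = 0.037114 mol
From the AgBr data: mol Br per gram of compound = (1.075 ÷ 187.772) ÷ 0.6753 = 0.0084778 mol/g, so in the 2.189 g combustion sample mol Br = 0.018558 mol
Divide by the smallest (0.018558 mol): C 3.000, H 2.000, Br 1.000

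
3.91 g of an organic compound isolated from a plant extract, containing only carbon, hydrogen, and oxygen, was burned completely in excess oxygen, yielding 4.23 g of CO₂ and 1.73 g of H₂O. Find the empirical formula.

mol C = 4.23 g CO₂ ÷ 44.009 g/mol = 0.09612 mol
mol H = 2 × 1.73 g H₂O ÷ 18.015 g/mol = 0.1921 mol
mass O = 3.91 − (1.154 + 0.1936) = 2.562 g → mol O = 2.562 ÷ 15.999 = 0.1601 mol
Divide by the smallest (0.09612 mol): C 1.000, H 1.998, O 1.666
Multiplying each by 3 gives whole numbers: C 3.00, H 5.99, O 5.00

C3H6O5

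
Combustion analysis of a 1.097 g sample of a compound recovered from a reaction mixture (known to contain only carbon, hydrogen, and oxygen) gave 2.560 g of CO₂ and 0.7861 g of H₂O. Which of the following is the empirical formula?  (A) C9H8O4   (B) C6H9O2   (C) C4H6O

(B) C6H9O2

mol C = 2.560 g CO₂ ÷ 44.009 g/mol = 0.058170 mol
mol H = 2 × 0.7861 g H₂O ÷ 18.015 g/mol = 0.087272 mol
mass O = 1.097 − (0.69868 + 0.087970) = 0.31035 g → mol O = 0.31035 ÷ 15.999 = 0.019398 mol
Divide by the smallest (0.019398 mol): C 2.999, H 4.499, O 1.000
Multiplying each by 2 gives whole numbers: C 6.00, H 9.00, O 2.00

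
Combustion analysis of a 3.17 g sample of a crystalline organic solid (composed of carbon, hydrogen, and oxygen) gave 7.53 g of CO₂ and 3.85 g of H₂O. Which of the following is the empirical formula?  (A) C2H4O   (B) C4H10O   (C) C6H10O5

mol C = 7.53 g CO₂ ÷ 44.009 g/mol = 0.1711 mol
mol H = 2 × 3.85 g H₂O ÷ 18.015 g/mol = 0.4274 mol
mass O = 3.17 − (2.055 + 0.4308) = 0.6841 g → mol O = 0.6841 ÷ 15.999 = 0.04276 mol
Divide by the smallest (0.04276 mol): C 4.002, H 9.997, O 1.000

(B) C4H10O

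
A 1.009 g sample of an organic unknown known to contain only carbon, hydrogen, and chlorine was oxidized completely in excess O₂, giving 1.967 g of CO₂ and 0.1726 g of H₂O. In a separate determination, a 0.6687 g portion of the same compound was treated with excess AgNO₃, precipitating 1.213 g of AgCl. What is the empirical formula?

mol C = 1.967 g CO₂ ÷ 44.009 g/mol = 0.044695 mol
mol H = 2 × 0.1726 g H₂O ÷ 18.015 g/mol = 0.019162 mol
From the AgCl data: mol Cl per gram of compound = (1.213 ÷ 143.318) ÷ 0.6687 = 0.012657 mol/g, so in the 1.009 g combustion sample mol Cl = 0.012771 mol
Divide by the smallest (0.012771 mol): C 3.500, H 1.500, Cl 1.000
Multiplying each by 2 gives whole numbers: C 7.00, H 3.00, Cl 2.00

C7H3Cl2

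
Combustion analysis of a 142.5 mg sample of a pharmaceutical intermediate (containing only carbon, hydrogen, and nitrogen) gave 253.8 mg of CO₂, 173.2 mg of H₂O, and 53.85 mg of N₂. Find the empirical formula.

C3H10N2

mol C = 0.2538 g CO₂ ÷ 44.009 g/mol = 0.0057670 mol
mol H = 2 × 0.1732 g H₂O ÷ 18.015 g/mol = 0.019228 mol
mol N = 2 × 0.05385 g N₂ ÷ 28.014 g/mol = 0.0038445 mol
Divide by the smallest (0.0038445 mol): C 1.500, H 5.002, N 1.000
Multiplying each by 2 gives whole numbers: C 3.00, H 10.00, N 2.00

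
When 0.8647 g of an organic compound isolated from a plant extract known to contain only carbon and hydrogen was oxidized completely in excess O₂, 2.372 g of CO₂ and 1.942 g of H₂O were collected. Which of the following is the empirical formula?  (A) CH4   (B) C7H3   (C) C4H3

mol C = 2.372 g CO₂ ÷ 44.009 g/mol = 0.053898 mol
mol H = 2 × 1.942 g H₂O ÷ 18.015 g/mol = 0.21560 mol
Divide by the smallest (0.053898 mol): C 1.000, H 4.000

(A) CH4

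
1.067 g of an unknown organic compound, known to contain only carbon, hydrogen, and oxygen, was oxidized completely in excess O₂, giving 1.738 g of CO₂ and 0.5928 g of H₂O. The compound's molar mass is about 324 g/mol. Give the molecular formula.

C12H20O10

mol C = 1.738 g CO₂ ÷ 44.009 g/mol = 0.039492 mol
mol H = 2 × 0.5928 g H₂O ÷ 18.015 g/mol = 0.065812 mol
mass O = 1.067 − (0.47434 + 0.066338) = 0.52632 g → mol O = 0.52632 ÷ 15.999 = 0.032897 mol
Divide by the smallest (0.032897 mol): C 1.200, H 2.001, O 1.000
Multiplying each by 5 gives whole numbers: C 6.00, H 10.00, O 5.00
Empirical formula: C6H10O5
Empirical-formula mass = 162.14 g/mol; 324 ÷ 162.14 ≈ 2, so the molecular formula is C12H20O10.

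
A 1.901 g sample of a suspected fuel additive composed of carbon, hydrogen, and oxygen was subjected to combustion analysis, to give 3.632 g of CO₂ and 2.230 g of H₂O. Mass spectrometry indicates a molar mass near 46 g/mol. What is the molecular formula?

C2H6O

mol C = 3.632 g CO₂ ÷ 44.009 g/mol = 0.082529 mol
mol H = 2 × 2.230 g H₂O ÷ 18.015 g/mol = 0.24757 mol
mass O = 1.901 − (0.99125 + 0.24955) = 0.66020 g → mol O = 0.66020 ÷ 15.999 = 0.041265 mol
Divide by the smallest (0.041265 mol): C 2.000, H 6.000, O 1.000
Empirical formula: C2H6O
Empirical-formula mass = 46.07 g/mol; 46 ÷ 46.07 ≈ 1, so the molecular formula is C2H6O.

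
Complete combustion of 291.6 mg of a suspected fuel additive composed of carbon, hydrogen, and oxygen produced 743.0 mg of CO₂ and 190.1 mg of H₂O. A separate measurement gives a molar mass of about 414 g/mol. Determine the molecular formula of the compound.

mol C = 0.7430 g CO₂ ÷ 44.009 g/mol = 0.016883 mol
mol H = 2 × 0.1901 g H₂O ÷ 18.015 g/mol = 0.021105 mol
mass O = 0.2916 − (0.20278 + 0.021273) = 0.067546 g → mol O = 0.067546 ÷ 15.999 = 0.0042219 mol
Divide by the smallest (0.0042219 mol): C 3.999, H 4.999, O 1.000
Empirical formula: C4H5O
Empirical-formula mass = 69.08 g/mol; 414 ÷ 69.08 ≈ 6, so the molecular formula is C24H30O6.

C24H30O6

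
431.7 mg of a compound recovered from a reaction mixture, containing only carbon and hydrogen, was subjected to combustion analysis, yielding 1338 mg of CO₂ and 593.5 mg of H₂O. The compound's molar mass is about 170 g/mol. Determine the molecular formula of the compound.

C12H26

mol C = 1.338 g CO₂ ÷ 44.009 g/mol = 0.030403 mol
mol H = 2 × 0.5935 g H₂O ÷ 18.015 g/mol = 0.065890 mol
Divide by the smallest (0.030403 mol): C 1.000, H 2.167
Multiplying each by 6 gives whole numbers: C 6.00, H 13.00
Empirical formula: C6H13
Empirical-formula mass = 85.17 g/mol; 170 ÷ 85.17 ≈ 2, so the molecular formula is C12H26.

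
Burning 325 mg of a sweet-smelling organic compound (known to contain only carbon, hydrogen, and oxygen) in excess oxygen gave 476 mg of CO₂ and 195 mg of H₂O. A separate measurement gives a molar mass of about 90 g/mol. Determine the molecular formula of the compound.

C3H6O3

mol C = 0.476 g CO₂ ÷ 44.009 g/mol = 0.01082 mol
mol H = 2 × 0.195 g H₂O ÷ 18.015 g/mol = 0.02165 mol
mass O = 0.325 − (0.1299 + 0.02182) = 0.1733 g → mol O = 0.1733 ÷ 15.999 = 0.01083 mol
Divide by the smallest (0.01082 mol): C 1.000, H 2.002, O 1.001
Empirical formula: CH2O
Empirical-formula mass = 30.03 g/mol; 90 ÷ 30.03 ≈ 3, so the molecular formula is C3H6O3.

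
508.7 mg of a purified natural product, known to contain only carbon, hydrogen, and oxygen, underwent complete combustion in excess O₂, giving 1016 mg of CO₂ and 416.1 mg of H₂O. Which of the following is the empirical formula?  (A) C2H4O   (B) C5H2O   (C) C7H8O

mol C = 1.016 g CO₂ ÷ 44.009 g/mol = 0.023086 mol
mol H = 2 × 0.4161 g H₂O ÷ 18.015 g/mol = 0.046195 mol
mass O = 0.5087 − (0.27729 + 0.046564) = 0.18485 g → mol O = 0.18485 ÷ 15.999 = 0.011554 mol
Divide by the smallest (0.011554 mol): C 1.998, H 3.998, O 1.000

(A) C2H4O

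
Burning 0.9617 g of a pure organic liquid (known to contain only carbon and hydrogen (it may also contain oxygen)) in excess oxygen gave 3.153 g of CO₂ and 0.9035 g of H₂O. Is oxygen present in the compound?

mol C = 3.153 g CO₂ ÷ 44.009 g/mol = 0.071644 mol
mol H = 2 × 0.9035 g H₂O ÷ 18.015 g/mol = 0.10031 mol
C and H together account for 0.96163 g — essentially the entire 0.9617 g sample — so the compound contains no oxygen.

no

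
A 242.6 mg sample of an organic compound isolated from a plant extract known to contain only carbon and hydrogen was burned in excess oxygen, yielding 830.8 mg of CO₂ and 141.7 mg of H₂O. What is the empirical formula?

mol C = 0.8308 g CO₂ ÷ 44.009 g/mol = 0.018878 mol
mol H = 2 × 0.1417 g H₂O ÷ 18.015 g/mol = 0.015731 mol
Divide by the smallest (0.015731 mol): C 1.200, H 1.000
Multiplying each by 5 gives whole numbers: C 6.00, H 5.00

C6H5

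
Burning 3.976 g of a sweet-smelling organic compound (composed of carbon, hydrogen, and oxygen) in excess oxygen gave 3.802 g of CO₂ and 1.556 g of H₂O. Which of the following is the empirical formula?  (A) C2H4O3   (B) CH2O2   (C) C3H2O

mol C = 3.802 g CO₂ ÷ 44.009 g/mol = 0.086391 mol
mol H = 2 × 1.556 g H₂O ÷ 18.015 g/mol = 0.17274 mol
mass O = 3.976 − (1.0376 + 0.17413) = 2.7642 g → mol O = 2.7642 ÷ 15.999 = 0.17277 mol
Divide by the smallest (0.086391 mol): C 1.000, H 2.000, O 2.000

(B) CH2O2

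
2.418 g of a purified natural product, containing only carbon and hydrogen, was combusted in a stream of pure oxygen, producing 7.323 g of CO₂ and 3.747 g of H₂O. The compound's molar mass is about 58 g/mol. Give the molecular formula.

mol C = 7.323 g CO₂ ÷ 44.009 g/mol = 0.16640 mol
mol H = 2 × 3.747 g H₂O ÷ 18.015 g/mol = 0.41599 mol
Divide by the smallest (0.16640 mol): C 1.000, H 2.500
Multiplying each by 2 gives whole numbers: C 2.00, H 5.00
Empirical formula: C2H5
Empirical-formula mass = 29.06 g/mol; 58 ÷ 29.06 ≈ 2, so the molecular formula is C4H10.

C4H10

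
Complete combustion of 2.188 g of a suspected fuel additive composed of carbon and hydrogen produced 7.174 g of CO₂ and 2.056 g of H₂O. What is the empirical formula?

C5H7

mol C = 7.174 g CO₂ ÷ 44.009 g/mol = 0.16301 mol
mol H = 2 × 2.056 g H₂O ÷ 18.015 g/mol = 0.22825 mol
Divide by the smallest (0.16301 mol): C 1.000, H 1.400
Multiplying each by 5 gives whole numbers: C 5.00, H 7.00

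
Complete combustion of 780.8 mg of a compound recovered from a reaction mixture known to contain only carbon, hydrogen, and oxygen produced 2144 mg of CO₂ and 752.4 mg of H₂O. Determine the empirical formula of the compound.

mol C = 2.144 g CO₂ ÷ 44.009 g/mol = 0.048717 mol
mol H = 2 × 0.7524 g H₂O ÷ 18.015 g/mol = 0.083530 mol
mass O = 0.7808 − (0.58514 + 0.084199) = 0.11146 g → mol O = 0.11146 ÷ 15.999 = 0.0069665 mol
Divide by the smallest (0.0069665 mol): C 6.993, H 11.990, O 1.000

C7H12O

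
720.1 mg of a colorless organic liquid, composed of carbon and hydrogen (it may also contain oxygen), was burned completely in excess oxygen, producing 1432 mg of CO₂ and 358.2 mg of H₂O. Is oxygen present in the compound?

mol C = 1.432 g CO₂ ÷ 44.009 g/mol = 0.032539 mol
mol H = 2 × 0.3582 g H₂O ÷ 18.015 g/mol = 0.039767 mol
C and H account for only 0.43091 g of the 0.7201 g sample; the remaining 0.28919 g must be oxygen.

yes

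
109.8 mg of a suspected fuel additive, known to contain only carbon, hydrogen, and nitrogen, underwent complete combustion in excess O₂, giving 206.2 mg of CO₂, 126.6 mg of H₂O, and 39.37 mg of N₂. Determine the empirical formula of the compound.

C5H15N3

mol C = 0.2062 g CO₂ ÷ 44.009 g/mol = 0.0046854 mol
mol H = 2 × 0.1266 g H₂O ÷ 18.015 g/mol = 0.014055 mol
mol N = 2 × 0.03937 g N₂ ÷ 28.014 g/mol = 0.0028107 mol
Divide by the smallest (0.0028107 mol): C 1.667, H 5.000, N 1.000
Multiplying each by 3 gives whole numbers: C 5.00, H 15.00, N 3.00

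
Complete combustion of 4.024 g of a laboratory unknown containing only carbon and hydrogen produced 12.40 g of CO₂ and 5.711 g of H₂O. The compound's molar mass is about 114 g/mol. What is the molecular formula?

mol C = 12.40 g CO₂ ÷ 44.009 g/mol = 0.28176 mol
mol H = 2 × 5.711 g H₂O ÷ 18.015 g/mol = 0.63403 mol
Divide by the smallest (0.28176 mol): C 1.000, H 2.250
Multiplying each by 4 gives whole numbers: C 4.00, H 9.00
Empirical formula: C4H9
Empirical-formula mass = 57.12 g/mol; 114 ÷ 57.12 ≈ 2, so the molecular formula is C8H18.

C8H18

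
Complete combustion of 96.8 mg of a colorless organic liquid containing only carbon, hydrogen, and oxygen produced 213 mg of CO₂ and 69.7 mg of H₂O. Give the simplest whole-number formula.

C5H8O2

mol C = 0.213 g CO₂ ÷ 44.009 g/mol = 0.004840 mol
mol H = 2 × 0.0697 g H₂O ÷ 18.015 g/mol = 0.007738 mol
mass O = 0.0968 − (0.05813 + 0.007800) = 0.03087 g → mol O = 0.03087 ÷ 15.999 = 0.001929 mol
Divide by the smallest (0.001929 mol): C 2.509, H 4.011, O 1.000
Multiplying each by 2 gives whole numbers: C 5.02, H 8.02, O 2.00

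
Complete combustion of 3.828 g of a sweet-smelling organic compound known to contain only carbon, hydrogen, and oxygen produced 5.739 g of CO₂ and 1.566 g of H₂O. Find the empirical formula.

mol C = 5.739 g CO₂ ÷ 44.009 g/mol = 0.13041 mol
mol H = 2 × 1.566 g H₂O ÷ 18.015 g/mol = 0.17386 mol
mass O = 3.828 − (1.5663 + 0.17525) = 2.0865 g → mol O = 2.0865 ÷ 15.999 = 0.13041 mol
Divide by the smallest (0.13041 mol): C 1.000, H 1.333, O 1.000
Multiplying each by 3 gives whole numbers: C 3.00, H 4.00, O 3.00

C3H4O3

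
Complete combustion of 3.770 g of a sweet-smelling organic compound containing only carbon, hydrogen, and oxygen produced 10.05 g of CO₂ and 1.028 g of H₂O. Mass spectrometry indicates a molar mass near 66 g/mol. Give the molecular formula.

mol C = 10.05 g CO₂ ÷ 44.009 g/mol = 0.22836 mol
mol H = 2 × 1.028 g H₂O ÷ 18.015 g/mol = 0.11413 mol
mass O = 3.770 − (2.7429 + 0.11504) = 0.91210 g → mol O = 0.91210 ÷ 15.999 = 0.057010 mol
Divide by the smallest (0.057010 mol): C 4.006, H 2.002, O 1.000
Empirical formula: C4H2O
Empirical-formula mass = 66.06 g/mol; 66 ÷ 66.06 ≈ 1, so the molecular formula is C4H2O.

C4H2O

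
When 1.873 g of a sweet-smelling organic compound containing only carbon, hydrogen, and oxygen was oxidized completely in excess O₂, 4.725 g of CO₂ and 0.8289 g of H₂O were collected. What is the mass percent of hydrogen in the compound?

4.95%

mol C = 4.725 g CO₂ ÷ 44.009 g/mol = 0.10736 mol
mol H = 2 × 0.8289 g H₂O ÷ 18.015 g/mol = 0.092023 mol
mass O = 1.873 − (1.2896 + 0.092760) = 0.49069 g → mol O = 0.49069 ÷ 15.999 = 0.030670 mol
mass % H = 0.092760 g ÷ 1.873 g × 100%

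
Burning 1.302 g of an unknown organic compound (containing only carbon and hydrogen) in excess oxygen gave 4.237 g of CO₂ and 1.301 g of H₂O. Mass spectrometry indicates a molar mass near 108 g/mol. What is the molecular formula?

mol C = 4.237 g CO₂ ÷ 44.009 g/mol = 0.096276 mol
mol H = 2 × 1.301 g H₂O ÷ 18.015 g/mol = 0.14444 mol
Divide by the smallest (0.096276 mol): C 1.000, H 1.500
Multiplying each by 2 gives whole numbers: C 2.00, H 3.00
Empirical formula: C2H3
Empirical-formula mass = 27.05 g/mol; 108 ÷ 27.05 ≈ 4, so the molecular formula is C8H12.

C8H12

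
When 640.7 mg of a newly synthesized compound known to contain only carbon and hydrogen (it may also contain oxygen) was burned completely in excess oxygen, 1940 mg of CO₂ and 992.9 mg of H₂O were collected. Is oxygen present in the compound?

mol C = 1.940 g CO₂ ÷ 44.009 g/mol = 0.044082 mol
mol H = 2 × 0.9929 g H₂O ÷ 18.015 g/mol = 0.11023 mol
C and H together account for 0.64058 g — essentially the entire 0.6407 g sample — so the compound contains no oxygen.

no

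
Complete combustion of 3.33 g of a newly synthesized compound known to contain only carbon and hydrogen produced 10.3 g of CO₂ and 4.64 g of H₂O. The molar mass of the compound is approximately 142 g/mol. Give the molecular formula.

mol C = 10.3 g CO₂ ÷ 44.009 g/mol = 0.2340 mol
mol H = 2 × 4.64 g H₂O ÷ 18.015 g/mol = 0.5151 mol
Divide by the smallest (0.2340 mol): C 1.000, H 2.201
Multiplying each by 5 gives whole numbers: C 5.00, H 11.00
Empirical formula: C5H11
Empirical-formula mass = 71.14 g/mol; 142 ÷ 71.14 ≈ 2, so the molecular formula is C10H22.

C10H22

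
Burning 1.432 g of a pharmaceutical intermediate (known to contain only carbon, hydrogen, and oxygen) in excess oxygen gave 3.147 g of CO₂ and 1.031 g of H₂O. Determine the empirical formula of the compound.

C5H8O2

mol C = 3.147 g CO₂ ÷ 44.009 g/mol = 0.071508 mol
mol H = 2 × 1.031 g H₂O ÷ 18.015 g/mol = 0.11446 mol
mass O = 1.432 − (0.85888 + 0.11538) = 0.45774 g → mol O = 0.45774 ÷ 15.999 = 0.028611 mol
Divide by the smallest (0.028611 mol): C 2.499, H 4.001, O 1.000
Multiplying each by 2 gives whole numbers: C 5.00, H 8.00, O 2.00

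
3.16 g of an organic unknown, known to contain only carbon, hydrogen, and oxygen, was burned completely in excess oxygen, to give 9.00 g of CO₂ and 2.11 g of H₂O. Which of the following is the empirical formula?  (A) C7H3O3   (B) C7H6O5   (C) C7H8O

mol C = 9.00 g CO₂ ÷ 44.009 g/mol = 0.2045 mol
mol H = 2 × 2.11 g H₂O ÷ 18.015 g/mol = 0.2342 mol
mass O = 3.16 − (2.456 + 0.2361) = 0.4676 g → mol O = 0.4676 ÷ 15.999 = 0.02923 mol
Divide by the smallest (0.02923 mol): C 6.997, H 8.015, O 1.000

(C) C7H8O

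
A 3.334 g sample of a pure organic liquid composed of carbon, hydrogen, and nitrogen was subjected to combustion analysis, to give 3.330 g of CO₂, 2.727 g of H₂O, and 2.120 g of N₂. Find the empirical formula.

mol C = 3.330 g CO₂ ÷ 44.009 g/mol = 0.075666 mol
mol H = 2 × 2.727 g H₂O ÷ 18.015 g/mol = 0.30275 mol
mol N = 2 × 2.120 g N₂ ÷ 28.014 g/mol = 0.15135 mol
Divide by the smallest (0.075666 mol): C 1.000, H 4.001, N 2.000

CH4N2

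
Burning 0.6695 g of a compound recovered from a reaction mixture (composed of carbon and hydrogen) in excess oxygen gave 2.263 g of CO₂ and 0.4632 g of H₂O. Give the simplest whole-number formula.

mol C = 2.263 g CO₂ ÷ 44.009 g/mol = 0.051421 mol
mol H = 2 × 0.4632 g H₂O ÷ 18.015 g/mol = 0.051424 mol
Divide by the smallest (0.051421 mol): C 1.000, H 1.000

CH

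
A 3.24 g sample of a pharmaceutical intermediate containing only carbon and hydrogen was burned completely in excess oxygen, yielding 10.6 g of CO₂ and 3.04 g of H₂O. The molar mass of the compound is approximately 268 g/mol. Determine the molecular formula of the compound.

C20H28

mol C = 10.6 g CO₂ ÷ 44.009 g/mol = 0.2409 mol
mol H = 2 × 3.04 g H₂O ÷ 18.015 g/mol = 0.3375 mol
Divide by the smallest (0.2409 mol): C 1.000, H 1.401
Multiplying each by 5 gives whole numbers: C 5.00, H 7.01
Empirical formula: C5H7
Empirical-formula mass = 67.11 g/mol; 268 ÷ 67.11 ≈ 4, so the molecular formula is C20H28.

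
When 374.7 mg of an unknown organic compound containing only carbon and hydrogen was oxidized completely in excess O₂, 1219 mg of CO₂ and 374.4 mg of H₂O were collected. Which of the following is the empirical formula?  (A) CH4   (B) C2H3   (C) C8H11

mol C = 1.219 g CO₂ ÷ 44.009 g/mol = 0.027699 mol
mol H = 2 × 0.3744 g H₂O ÷ 18.015 g/mol = 0.041565 mol
Divide by the smallest (0.027699 mol): C 1.000, H 1.501
Multiplying each by 2 gives whole numbers: C 2.00, H 3.00

(B) C2H3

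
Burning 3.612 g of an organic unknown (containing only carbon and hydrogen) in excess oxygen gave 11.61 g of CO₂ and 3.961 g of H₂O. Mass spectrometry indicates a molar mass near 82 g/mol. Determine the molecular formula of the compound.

mol C = 11.61 g CO₂ ÷ 44.009 g/mol = 0.26381 mol
mol H = 2 × 3.961 g H₂O ÷ 18.015 g/mol = 0.43974 mol
Divide by the smallest (0.26381 mol): C 1.000, H 1.667
Multiplying each by 3 gives whole numbers: C 3.00, H 5.00
Empirical formula: C3H5
Empirical-formula mass = 41.07 g/mol; 82 ÷ 41.07 ≈ 2, so the molecular formula is C6H10.

C6H10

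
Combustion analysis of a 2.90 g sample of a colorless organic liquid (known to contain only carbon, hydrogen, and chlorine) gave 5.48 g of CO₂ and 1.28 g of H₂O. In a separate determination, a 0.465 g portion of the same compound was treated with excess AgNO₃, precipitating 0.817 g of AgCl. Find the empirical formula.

C7H8Cl2

mol C = 5.48 g CO₂ ÷ 44.009 g/mol = 0.1245 mol
mol H = 2 × 1.28 g H₂O ÷ 18.015 g/mol = 0.1421 mol
From the AgCl data: mol Cl per gram of compound = (0.817 ÷ 143.318) ÷ 0.465 = 0.01226 mol/g, so in the 2.90 g combustion sample mol Cl = 0.03555 mol
Divide by the smallest (0.03555 mol): C 3.502, H 3.997, Cl 1.000
Multiplying each by 2 gives whole numbers: C 7.00, H 7.99, Cl 2.00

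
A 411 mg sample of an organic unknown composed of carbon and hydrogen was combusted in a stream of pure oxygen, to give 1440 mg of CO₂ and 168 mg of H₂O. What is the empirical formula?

mol C = 1.44 g CO₂ ÷ 44.009 g/mol = 0.03272 mol
mol H = 2 × 0.168 g H₂O ÷ 18.015 g/mol = 0.01865 mol
Divide by the smallest (0.01865 mol): C 1.754, H 1.000
Multiplying each by 4 gives whole numbers: C 7.02, H 4.00

C7H4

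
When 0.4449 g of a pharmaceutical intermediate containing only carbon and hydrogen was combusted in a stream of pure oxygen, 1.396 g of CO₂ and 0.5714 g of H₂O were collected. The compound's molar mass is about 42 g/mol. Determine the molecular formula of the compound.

mol C = 1.396 g CO₂ ÷ 44.009 g/mol = 0.031721 mol
mol H = 2 × 0.5714 g H₂O ÷ 18.015 g/mol = 0.063436 mol
Divide by the smallest (0.031721 mol): C 1.000, H 2.000
Empirical formula: CH2
Empirical-formula mass = 14.03 g/mol; 42 ÷ 14.03 ≈ 3, so the molecular formula is C3H6.

C3H6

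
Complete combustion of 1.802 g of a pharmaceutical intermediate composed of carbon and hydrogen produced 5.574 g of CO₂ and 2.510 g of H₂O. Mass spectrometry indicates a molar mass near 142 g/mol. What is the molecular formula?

C10H22

mol C = 5.574 g CO₂ ÷ 44.009 g/mol = 0.12666 mol
mol H = 2 × 2.510 g H₂O ÷ 18.015 g/mol = 0.27866 mol
Divide by the smallest (0.12666 mol): C 1.000, H 2.200
Multiplying each by 5 gives whole numbers: C 5.00, H 11.00
Empirical formula: C5H11
Empirical-formula mass = 71.14 g/mol; 142 ÷ 71.14 ≈ 2, so the molecular formula is C10H22.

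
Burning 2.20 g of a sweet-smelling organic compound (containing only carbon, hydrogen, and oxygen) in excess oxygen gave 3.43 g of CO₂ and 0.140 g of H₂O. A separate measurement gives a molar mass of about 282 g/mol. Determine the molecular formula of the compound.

mol C = 3.43 g CO₂ ÷ 44.009 g/mol = 0.07794 mol
mol H = 2 × 0.140 g H₂O ÷ 18.015 g/mol = 0.01554 mol
mass O = 2.20 − (0.9361 + 0.01567) = 1.248 g → mol O = 1.248 ÷ 15.999 = 0.07802 mol
Divide by the smallest (0.01554 mol): C 5.015, H 1.000, O 5.020
Empirical formula: C5HO5
Empirical-formula mass = 141.06 g/mol; 282 ÷ 141.06 ≈ 2, so the molecular formula is C10H2O10.

C10H2O10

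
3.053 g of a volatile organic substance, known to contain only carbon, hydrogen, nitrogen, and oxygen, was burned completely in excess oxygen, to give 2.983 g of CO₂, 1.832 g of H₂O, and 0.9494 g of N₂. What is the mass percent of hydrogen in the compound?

mol C = 2.983 g CO₂ ÷ 44.009 g/mol = 0.067782 mol
mol H = 2 × 1.832 g H₂O ÷ 18.015 g/mol = 0.20339 mol
mol N = 2 × 0.9494 g N₂ ÷ 28.014 g/mol = 0.067780 mol
mass O = 3.053 − (0.81412 + 0.20501 + 0.94940) = 1.0845 g → mol O = 1.0845 ÷ 15.999 = 0.067783 mol
mass % H = 0.20501 g ÷ 3.053 g × 100%

6.72%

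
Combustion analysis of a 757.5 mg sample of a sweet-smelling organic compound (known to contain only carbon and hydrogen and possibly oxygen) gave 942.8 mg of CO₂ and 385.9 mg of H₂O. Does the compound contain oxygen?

mol C = 0.9428 g CO₂ ÷ 44.009 g/mol = 0.021423 mol
mol H = 2 × 0.3859 g H₂O ÷ 18.015 g/mol = 0.042842 mol
C and H account for only 0.30050 g of the 0.7575 g sample; the remaining 0.45700 g must be oxygen.

yes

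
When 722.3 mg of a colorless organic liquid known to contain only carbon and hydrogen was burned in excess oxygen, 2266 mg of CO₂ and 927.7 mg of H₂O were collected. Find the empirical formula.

mol C = 2.266 g CO₂ ÷ 44.009 g/mol = 0.051489 mol
mol H = 2 × 0.9277 g H₂O ÷ 18.015 g/mol = 0.10299 mol
Divide by the smallest (0.051489 mol): C 1.000, H 2.000

CH2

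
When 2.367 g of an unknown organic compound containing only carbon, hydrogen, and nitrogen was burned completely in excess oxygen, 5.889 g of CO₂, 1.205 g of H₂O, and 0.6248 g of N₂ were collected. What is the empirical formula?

C3H3N

mol C = 5.889 g CO₂ ÷ 44.009 g/mol = 0.13381 mol
mol H = 2 × 1.205 g H₂O ÷ 18.015 g/mol = 0.13378 mol
mol N = 2 × 0.6248 g N₂ ÷ 28.014 g/mol = 0.044606 mol
Divide by the smallest (0.044606 mol): C 3.000, H 2.999, N 1.000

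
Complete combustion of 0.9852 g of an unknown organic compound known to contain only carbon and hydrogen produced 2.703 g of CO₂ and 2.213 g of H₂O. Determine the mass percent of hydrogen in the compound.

mol C = 2.703 g CO₂ ÷ 44.009 g/mol = 0.061419 mol
mol H = 2 × 2.213 g H₂O ÷ 18.015 g/mol = 0.24568 mol
mass % H = 0.24765 g ÷ 0.9852 g × 100%

25.14%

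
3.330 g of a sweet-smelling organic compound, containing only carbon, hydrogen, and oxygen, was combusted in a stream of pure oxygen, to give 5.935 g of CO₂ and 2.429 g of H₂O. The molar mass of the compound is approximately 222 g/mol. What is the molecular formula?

mol C = 5.935 g CO₂ ÷ 44.009 g/mol = 0.13486 mol
mol H = 2 × 2.429 g H₂O ÷ 18.015 g/mol = 0.26966 mol
mass O = 3.330 − (1.6198 + 0.27182) = 1.4384 g → mol O = 1.4384 ÷ 15.999 = 0.089905 mol
Divide by the smallest (0.089905 mol): C 1.500, H 2.999, O 1.000
Multiplying each by 2 gives whole numbers: C 3.00, H 6.00, O 2.00
Empirical formula: C3H6O2
Empirical-formula mass = 74.08 g/mol; 222 ÷ 74.08 ≈ 3, so the molecular formula is C9H18O6.

C9H18O6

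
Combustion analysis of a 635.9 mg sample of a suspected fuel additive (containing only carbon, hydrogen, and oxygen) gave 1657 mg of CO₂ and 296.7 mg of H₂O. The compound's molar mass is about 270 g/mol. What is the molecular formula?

mol C = 1.657 g CO₂ ÷ 44.009 g/mol = 0.037651 mol
mol H = 2 × 0.2967 g H₂O ÷ 18.015 g/mol = 0.032939 mol
mass O = 0.6359 − (0.45223 + 0.033203) = 0.15047 g → mol O = 0.15047 ÷ 15.999 = 0.0094047 mol
Divide by the smallest (0.0094047 mol): C 4.003, H 3.502, O 1.000
Multiplying each by 2 gives whole numbers: C 8.01, H 7.00, O 2.00
Empirical formula: C8H7O2
Empirical-formula mass = 135.14 g/mol; 270 ÷ 135.14 ≈ 2, so the molecular formula is C16H14O4.

C16H14O4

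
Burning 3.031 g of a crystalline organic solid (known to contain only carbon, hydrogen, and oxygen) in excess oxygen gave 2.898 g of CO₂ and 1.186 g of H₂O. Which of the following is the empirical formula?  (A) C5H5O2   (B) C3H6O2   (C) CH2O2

mol C = 2.898 g CO₂ ÷ 44.009 g/mol = 0.065850 mol
mol H = 2 × 1.186 g H₂O ÷ 18.015 g/mol = 0.13167 mol
mass O = 3.031 − (0.79093 + 0.13272) = 2.1074 g → mol O = 2.1074 ÷ 15.999 = 0.13172 mol
Divide by the smallest (0.065850 mol): C 1.000, H 2.000, O 2.000

(C) CH2O2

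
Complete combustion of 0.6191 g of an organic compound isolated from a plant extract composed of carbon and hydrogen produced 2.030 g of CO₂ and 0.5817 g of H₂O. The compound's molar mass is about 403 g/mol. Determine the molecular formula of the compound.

C30H42

mol C = 2.030 g CO₂ ÷ 44.009 g/mol = 0.046127 mol
mol H = 2 × 0.5817 g H₂O ÷ 18.015 g/mol = 0.064580 mol
Divide by the smallest (0.046127 mol): C 1.000, H 1.400
Multiplying each by 5 gives whole numbers: C 5.00, H 7.00
Empirical formula: C5H7
Empirical-formula mass = 67.11 g/mol; 403 ÷ 67.11 ≈ 6, so the molecular formula is C30H42.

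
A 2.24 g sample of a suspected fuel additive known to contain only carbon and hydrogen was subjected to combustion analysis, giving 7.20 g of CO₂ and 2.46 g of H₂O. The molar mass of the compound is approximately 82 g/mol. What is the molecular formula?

C6H10

mol C = 7.20 g CO₂ ÷ 44.009 g/mol = 0.1636 mol
mol H = 2 × 2.46 g H₂O ÷ 18.015 g/mol = 0.2731 mol
Divide by the smallest (0.1636 mol): C 1.000, H 1.669
Multiplying each by 3 gives whole numbers: C 3.00, H 5.01
Empirical formula: C3H5
Empirical-formula mass = 41.07 g/mol; 82 ÷ 41.07 ≈ 2, so the molecular formula is C6H10.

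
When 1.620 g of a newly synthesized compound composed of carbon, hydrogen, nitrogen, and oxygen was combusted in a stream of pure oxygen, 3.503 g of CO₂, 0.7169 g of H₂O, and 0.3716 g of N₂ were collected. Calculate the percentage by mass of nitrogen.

22.94%

mol C = 3.503 g CO₂ ÷ 44.009 g/mol = 0.079597 mol
mol H = 2 × 0.7169 g H₂O ÷ 18.015 g/mol = 0.079589 mol
mol N = 2 × 0.3716 g N₂ ÷ 28.014 g/mol = 0.026530 mol
mass O = 1.620 − (0.95604 + 0.080226 + 0.37160) = 0.21213 g → mol O = 0.21213 ÷ 15.999 = 0.013259 mol
mass % N = 0.37160 g ÷ 1.620 g × 100%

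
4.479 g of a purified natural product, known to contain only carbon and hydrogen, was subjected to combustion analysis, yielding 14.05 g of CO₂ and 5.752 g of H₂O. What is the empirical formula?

CH2

mol C = 14.05 g CO₂ ÷ 44.009 g/mol = 0.31925 mol
mol H = 2 × 5.752 g H₂O ÷ 18.015 g/mol = 0.63858 mol
Divide by the smallest (0.31925 mol): C 1.000, H 2.000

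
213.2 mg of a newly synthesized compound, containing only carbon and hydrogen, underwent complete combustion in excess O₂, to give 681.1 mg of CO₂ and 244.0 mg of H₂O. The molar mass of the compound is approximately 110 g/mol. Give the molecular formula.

mol C = 0.6811 g CO₂ ÷ 44.009 g/mol = 0.015476 mol
mol H = 2 × 0.2440 g H₂O ÷ 18.015 g/mol = 0.027089 mol
Divide by the smallest (0.015476 mol): C 1.000, H 1.750
Multiplying each by 4 gives whole numbers: C 4.00, H 7.00
Empirical formula: C4H7
Empirical-formula mass = 55.10 g/mol; 110 ÷ 55.10 ≈ 2, so the molecular formula is C8H14.

C8H14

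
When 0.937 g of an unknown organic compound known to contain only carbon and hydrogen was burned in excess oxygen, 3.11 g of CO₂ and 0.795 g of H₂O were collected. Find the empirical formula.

C4H5

mol C = 3.11 g CO₂ ÷ 44.009 g/mol = 0.07067 mol
mol H = 2 × 0.795 g H₂O ÷ 18.015 g/mol = 0.08826 mol
Divide by the smallest (0.07067 mol): C 1.000, H 1.249
Multiplying each by 4 gives whole numbers: C 4.00, H 5.00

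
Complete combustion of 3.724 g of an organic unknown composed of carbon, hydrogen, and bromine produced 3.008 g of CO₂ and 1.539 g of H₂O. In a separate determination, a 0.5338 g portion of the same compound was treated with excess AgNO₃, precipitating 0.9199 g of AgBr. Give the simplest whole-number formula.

mol C = 3.008 g CO₂ ÷ 44.009 g/mol = 0.068350 mol
mol H = 2 × 1.539 g H₂O ÷ 18.015 g/mol = 0.17086 mol
From the AgBr data: mol Br per gram of compound = (0.9199 ÷ 187.772) ÷ 0.5338 = 0.0091776 mol/g, so in the 3.724 g combustion sample mol Br = 0.034178 mol
Divide by the smallest (0.034178 mol): C 2.000, H 4.999, Br 1.000

C2H5Br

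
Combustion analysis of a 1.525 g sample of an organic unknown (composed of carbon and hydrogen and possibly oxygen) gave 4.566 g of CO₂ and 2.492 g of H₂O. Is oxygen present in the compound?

no

mol C = 4.566 g CO₂ ÷ 44.009 g/mol = 0.10375 mol
mol H = 2 × 2.492 g H₂O ÷ 18.015 g/mol = 0.27666 mol
C and H together account for 1.5250 g — essentially the entire 1.525 g sample — so the compound contains no oxygen.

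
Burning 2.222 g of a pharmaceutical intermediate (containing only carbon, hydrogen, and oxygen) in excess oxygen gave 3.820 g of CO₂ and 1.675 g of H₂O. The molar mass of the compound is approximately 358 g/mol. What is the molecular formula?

mol C = 3.820 g CO₂ ÷ 44.009 g/mol = 0.086800 mol
mol H = 2 × 1.675 g H₂O ÷ 18.015 g/mol = 0.18596 mol
mass O = 2.222 − (1.0426 + 0.18744) = 0.99200 g → mol O = 0.99200 ÷ 15.999 = 0.062004 mol
Divide by the smallest (0.062004 mol): C 1.400, H 2.999, O 1.000
Multiplying each by 5 gives whole numbers: C 7.00, H 15.00, O 5.00
Empirical formula: C7H15O5
Empirical-formula mass = 179.19 g/mol; 358 ÷ 179.19 ≈ 2, so the molecular formula is C14H30O10.

C14H30O10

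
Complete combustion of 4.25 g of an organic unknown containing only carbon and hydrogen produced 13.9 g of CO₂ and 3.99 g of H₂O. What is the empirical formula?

C5H7

mol C = 13.9 g CO₂ ÷ 44.009 g/mol = 0.3158 mol
mol H = 2 × 3.99 g H₂O ÷ 18.015 g/mol = 0.4430 mol
Divide by the smallest (0.3158 mol): C 1.000, H 1.402
Multiplying each by 5 gives whole numbers: C 5.00, H 7.01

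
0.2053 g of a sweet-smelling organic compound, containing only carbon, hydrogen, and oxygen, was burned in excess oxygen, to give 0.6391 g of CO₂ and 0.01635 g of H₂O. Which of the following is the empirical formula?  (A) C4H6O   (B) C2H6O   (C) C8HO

(C) C8HO

mol C = 0.6391 g CO₂ ÷ 44.009 g/mol = 0.014522 mol
mol H = 2 × 0.01635 g H₂O ÷ 18.015 g/mol = 0.0018152 mol
mass O = 0.2053 − (0.17442 + 0.0018297) = 0.029046 g → mol O = 0.029046 ÷ 15.999 = 0.0018155 mol
Divide by the smallest (0.0018152 mol): C 8.000, H 1.000, O 1.000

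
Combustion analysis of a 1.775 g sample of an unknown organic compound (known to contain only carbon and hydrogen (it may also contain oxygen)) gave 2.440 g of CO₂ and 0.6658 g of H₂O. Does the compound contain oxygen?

mol C = 2.440 g CO₂ ÷ 44.009 g/mol = 0.055443 mol
mol H = 2 × 0.6658 g H₂O ÷ 18.015 g/mol = 0.073916 mol
C and H account for only 0.74044 g of the 1.775 g sample; the remaining 1.0346 g must be oxygen.

yes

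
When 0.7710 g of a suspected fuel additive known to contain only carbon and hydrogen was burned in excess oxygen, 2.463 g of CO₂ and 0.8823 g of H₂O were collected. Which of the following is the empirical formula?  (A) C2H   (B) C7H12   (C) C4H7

mol C = 2.463 g CO₂ ÷ 44.009 g/mol = 0.055966 mol
mol H = 2 × 0.8823 g H₂O ÷ 18.015 g/mol = 0.097952 mol
Divide by the smallest (0.055966 mol): C 1.000, H 1.750
Multiplying each by 4 gives whole numbers: C 4.00, H 7.00

(C) C4H7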